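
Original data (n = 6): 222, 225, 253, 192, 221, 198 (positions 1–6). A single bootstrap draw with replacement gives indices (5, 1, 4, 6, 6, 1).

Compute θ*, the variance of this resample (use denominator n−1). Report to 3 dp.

θ* = 202.567

Resample values: 221, 222, 192, 198, 198, 222.
Mean = 208.8333; sum of squared deviations = 1012.8333
s² = 1012.8333 / 5 = 202.5667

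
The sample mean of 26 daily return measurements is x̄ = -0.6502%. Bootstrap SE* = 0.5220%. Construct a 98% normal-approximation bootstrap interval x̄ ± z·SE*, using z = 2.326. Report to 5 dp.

Margin = 2.326 × 0.5220 = 1.214172
Interval: -0.6502 ± 1.214172

(-1.86437, 0.56397)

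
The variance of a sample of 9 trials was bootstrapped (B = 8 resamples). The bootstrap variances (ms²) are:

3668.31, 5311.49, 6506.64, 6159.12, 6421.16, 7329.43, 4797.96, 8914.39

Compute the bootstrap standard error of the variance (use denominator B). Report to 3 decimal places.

Bootstrap SE is the standard deviation of the 8 replicate variances.
Mean of replicates: (3668.31 + 5311.49 + 6506.64 + 6159.12 + 6421.16 + 7329.43 + 4797.96 + 8914.39) / 8 = 49108.5000 / 8 = 6138.5625
Sum of squared deviations: (−2470.2525)² + (−827.0725)² + (+368.0775)² + (+20.5575)² + (+282.5975)² + (+1190.8675)² + (−1340.6025)² + (+2775.8275)² = 17922560.1131
Variance = 17922560.1131 / 8 = 2240320.0141
SE* = √2240320.0141

SE* = 1496.770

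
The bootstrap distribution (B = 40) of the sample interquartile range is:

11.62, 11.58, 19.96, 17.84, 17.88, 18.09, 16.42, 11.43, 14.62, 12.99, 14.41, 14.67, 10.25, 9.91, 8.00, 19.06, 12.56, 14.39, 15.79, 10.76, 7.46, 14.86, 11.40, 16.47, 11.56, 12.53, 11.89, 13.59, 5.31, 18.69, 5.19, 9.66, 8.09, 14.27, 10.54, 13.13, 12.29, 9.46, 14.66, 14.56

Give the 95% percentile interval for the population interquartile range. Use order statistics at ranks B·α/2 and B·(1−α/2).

(5.19, 19.06)

Sorted replicates: 5.19, 5.31, 7.46, 8.00, 8.09, 9.46, 9.66, 9.91, 10.25, 10.54, 10.76, 11.40, 11.43, 11.56, 11.58, 11.62, 11.89, 12.29, 12.53, 12.56, 12.99, 13.13, 13.59, 14.27, 14.39, 14.41, 14.56, 14.62, 14.66, 14.67, 14.86, 15.79, 16.42, 16.47, 17.84, 17.88, 18.09, 18.69, 19.06, 19.96
α = 0.05; lower rank = 40 × 0.025 = 1; upper rank = 40 × 0.975 = 39.
The 1st smallest replicate is 5.19; the 39th is 19.06.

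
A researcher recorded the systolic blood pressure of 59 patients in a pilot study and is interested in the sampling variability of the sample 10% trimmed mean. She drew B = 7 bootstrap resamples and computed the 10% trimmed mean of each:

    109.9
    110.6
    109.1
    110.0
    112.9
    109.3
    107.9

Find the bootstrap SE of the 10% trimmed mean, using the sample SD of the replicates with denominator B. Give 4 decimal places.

Bootstrap SE is the standard deviation of the 7 replicate 10% trimmed means.
Mean of replicates: (109.9 + 110.6 + 109.1 + 110.0 + 112.9 + 109.3 + 107.9) / 7 = 769.70000 / 7 = 109.95714
Sum of squared deviations: (−0.05714)² + (+0.64286)² + (−0.85714)² + (+0.04286)² + (+2.94286)² + (−0.65714)² + (−2.05714)² = 14.47714
Variance = 14.47714 / 7 = 2.06816
SE* = √2.06816

SE* = 1.4381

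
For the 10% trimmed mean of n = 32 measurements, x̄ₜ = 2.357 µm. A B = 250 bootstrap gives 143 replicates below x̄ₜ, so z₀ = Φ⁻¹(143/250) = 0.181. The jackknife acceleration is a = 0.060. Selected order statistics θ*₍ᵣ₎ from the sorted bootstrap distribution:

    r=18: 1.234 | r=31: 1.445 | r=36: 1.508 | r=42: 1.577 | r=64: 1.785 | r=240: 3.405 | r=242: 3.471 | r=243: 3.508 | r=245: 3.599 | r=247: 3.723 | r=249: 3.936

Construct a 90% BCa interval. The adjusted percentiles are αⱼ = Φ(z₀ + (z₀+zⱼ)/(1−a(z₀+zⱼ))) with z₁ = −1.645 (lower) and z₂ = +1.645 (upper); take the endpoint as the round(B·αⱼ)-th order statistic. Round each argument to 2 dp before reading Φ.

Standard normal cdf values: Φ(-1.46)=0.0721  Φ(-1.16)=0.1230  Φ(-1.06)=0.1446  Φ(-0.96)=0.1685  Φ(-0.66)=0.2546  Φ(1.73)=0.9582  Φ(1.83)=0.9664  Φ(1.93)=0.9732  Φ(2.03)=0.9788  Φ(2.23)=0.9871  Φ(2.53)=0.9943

(1.445, 3.723)

Lower: z₀ + z₁ = 0.181 + (-1.645) = -1.464; 1 − a(z₀+z₁) = 1 − (0.060)(-1.464) = 1.0878; argument = 0.181 + (-1.464)/1.0878 = -1.1648 → -1.16.
α₁ = Φ(-1.16) = 0.1230; rank = round(250 × 0.1230) = 31; θ*₍31₎ = 1.445.
Upper: z₀ + z₂ = 1.826; 1 − a(z₀+z₂) = 0.8904; argument = 2.2317 → 2.23; α₂ = 0.9871; rank = 247; θ*₍247₎ = 3.723.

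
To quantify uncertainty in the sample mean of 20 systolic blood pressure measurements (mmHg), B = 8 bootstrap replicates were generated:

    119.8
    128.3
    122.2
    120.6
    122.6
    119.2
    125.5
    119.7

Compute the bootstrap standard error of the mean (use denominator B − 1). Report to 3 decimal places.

Bootstrap SE is the standard deviation of the 8 replicate means.
Mean of replicates: (119.8 + 128.3 + 122.2 + 120.6 + 122.6 + 119.2 + 125.5 + 119.7) / 8 = 977.9000 / 8 = 122.2375
Sum of squared deviations: (−2.4375)² + (+6.0625)² + (−0.0375)² + (−1.6375)² + (+0.3625)² + (−3.0375)² + (+3.2625)² + (−2.5375)² = 71.8188
Variance = 71.8188 / 7 = 10.2598
SE* = √10.2598

SE* = 3.203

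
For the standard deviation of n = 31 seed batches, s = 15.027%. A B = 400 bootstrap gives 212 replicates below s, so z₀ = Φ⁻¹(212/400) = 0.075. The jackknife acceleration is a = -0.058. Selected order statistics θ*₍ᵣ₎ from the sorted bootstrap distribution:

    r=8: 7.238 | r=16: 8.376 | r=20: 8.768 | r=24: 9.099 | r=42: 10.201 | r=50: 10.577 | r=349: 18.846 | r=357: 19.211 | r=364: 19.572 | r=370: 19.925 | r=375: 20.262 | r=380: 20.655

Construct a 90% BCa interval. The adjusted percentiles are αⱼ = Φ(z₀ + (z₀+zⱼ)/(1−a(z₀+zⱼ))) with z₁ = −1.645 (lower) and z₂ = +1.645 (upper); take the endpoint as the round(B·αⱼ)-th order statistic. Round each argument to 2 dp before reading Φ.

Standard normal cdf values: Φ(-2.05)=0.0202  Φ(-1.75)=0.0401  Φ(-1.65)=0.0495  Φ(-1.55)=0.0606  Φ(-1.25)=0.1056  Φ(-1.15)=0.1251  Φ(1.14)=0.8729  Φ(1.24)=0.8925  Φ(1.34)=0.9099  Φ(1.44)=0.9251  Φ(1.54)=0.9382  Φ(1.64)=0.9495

Lower: z₀ + z₁ = 0.075 + (-1.645) = -1.570; 1 − a(z₀+z₁) = 1 − (-0.058)(-1.570) = 0.9089; argument = 0.075 + (-1.570)/0.9089 = -1.6523 → -1.65.
α₁ = Φ(-1.65) = 0.0495; rank = round(400 × 0.0495) = 20; θ*₍20₎ = 8.768.
Upper: z₀ + z₂ = 1.720; 1 − a(z₀+z₂) = 1.0998; argument = 1.6390 → 1.64; α₂ = 0.9495; rank = 380; θ*₍380₎ = 20.655.

(8.768, 20.655)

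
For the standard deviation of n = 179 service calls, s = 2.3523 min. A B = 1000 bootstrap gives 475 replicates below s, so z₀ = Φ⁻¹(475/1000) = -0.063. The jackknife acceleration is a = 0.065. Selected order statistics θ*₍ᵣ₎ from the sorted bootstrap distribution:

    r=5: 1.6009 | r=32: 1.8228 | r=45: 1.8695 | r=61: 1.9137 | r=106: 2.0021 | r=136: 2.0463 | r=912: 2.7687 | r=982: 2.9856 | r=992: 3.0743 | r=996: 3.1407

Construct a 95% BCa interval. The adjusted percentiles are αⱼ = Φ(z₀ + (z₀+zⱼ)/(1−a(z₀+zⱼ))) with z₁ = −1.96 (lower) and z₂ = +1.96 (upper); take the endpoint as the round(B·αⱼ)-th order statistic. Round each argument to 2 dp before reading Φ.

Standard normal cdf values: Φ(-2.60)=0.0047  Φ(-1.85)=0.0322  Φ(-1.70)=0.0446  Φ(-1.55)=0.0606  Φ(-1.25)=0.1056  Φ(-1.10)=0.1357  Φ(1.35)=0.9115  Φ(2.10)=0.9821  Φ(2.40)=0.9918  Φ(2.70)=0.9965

Lower: z₀ + z₁ = -0.063 + (-1.960) = -2.023; 1 − a(z₀+z₁) = 1 − (0.065)(-2.023) = 1.1315; argument = -0.063 + (-2.023)/1.1315 = -1.8509 → -1.85.
α₁ = Φ(-1.85) = 0.0322; rank = round(1000 × 0.0322) = 32; θ*₍32₎ = 1.8228.
Upper: z₀ + z₂ = 1.897; 1 − a(z₀+z₂) = 0.8767; argument = 2.1008 → 2.10; α₂ = 0.9821; rank = 982; θ*₍982₎ = 2.9856.

(1.8228, 2.9856)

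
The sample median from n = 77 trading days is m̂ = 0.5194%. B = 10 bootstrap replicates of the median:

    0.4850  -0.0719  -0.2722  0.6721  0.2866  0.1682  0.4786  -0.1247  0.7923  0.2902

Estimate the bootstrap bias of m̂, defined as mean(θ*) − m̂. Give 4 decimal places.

mean(θ*) = (0.4850 + (-0.0719) + (-0.2722) + 0.6721 + 0.2866 + 0.1682 + 0.4786 + (-0.1247) + 0.7923 + 0.2902) / 10 = 0.27042
bias = 0.27042 − 0.5194

bias = −0.2490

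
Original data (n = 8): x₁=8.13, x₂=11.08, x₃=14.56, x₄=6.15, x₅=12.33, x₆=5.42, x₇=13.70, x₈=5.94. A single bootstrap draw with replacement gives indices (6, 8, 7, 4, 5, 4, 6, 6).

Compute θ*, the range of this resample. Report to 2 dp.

Resample values: 5.42, 5.94, 13.70, 6.15, 12.33, 6.15, 5.42, 5.42.
Range = 13.70 − 5.42 = 8.28

θ* = 8.28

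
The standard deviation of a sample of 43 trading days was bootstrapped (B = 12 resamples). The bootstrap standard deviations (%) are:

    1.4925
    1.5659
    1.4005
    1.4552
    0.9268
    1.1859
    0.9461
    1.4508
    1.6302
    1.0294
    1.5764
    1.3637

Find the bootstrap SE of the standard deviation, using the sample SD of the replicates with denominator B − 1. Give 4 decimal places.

SE* = 0.2505

Bootstrap SE is the standard deviation of the 12 replicate standard deviations.
Mean of replicates: (1.4925 + 1.5659 + 1.4005 + 1.4552 + 0.9268 + 1.1859 + 0.9461 + 1.4508 + 1.6302 + 1.0294 + 1.5764 + 1.3637) / 12 = 16.02340 / 12 = 1.33528
Sum of squared deviations: (+0.15722)² + (+0.23062)² + (+0.06522)² + (+0.11992)² + (−0.40848)² + (−0.14938)² + (−0.38918)² + (+0.11552)² + (+0.29492)² + (−0.30588)² + (+0.24112)² + (+0.02842)² = 0.69000
Variance = 0.69000 / 11 = 0.06273
SE* = √0.06273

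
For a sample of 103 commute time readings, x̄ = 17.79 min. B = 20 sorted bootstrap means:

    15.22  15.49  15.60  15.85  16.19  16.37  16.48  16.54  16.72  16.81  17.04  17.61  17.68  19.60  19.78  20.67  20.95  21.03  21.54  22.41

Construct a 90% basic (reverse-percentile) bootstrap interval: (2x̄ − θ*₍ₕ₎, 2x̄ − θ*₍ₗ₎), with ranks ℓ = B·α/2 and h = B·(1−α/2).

Percentile endpoints at ranks 1 and 19: θ*₍1₎ = 15.22, θ*₍19₎ = 21.54.
Basic interval reflects these around x̄:
  lower = 2 × 17.79 − 21.54 = 14.04
  upper = 2 × 17.79 − 15.22 = 20.36

(14.04, 20.36)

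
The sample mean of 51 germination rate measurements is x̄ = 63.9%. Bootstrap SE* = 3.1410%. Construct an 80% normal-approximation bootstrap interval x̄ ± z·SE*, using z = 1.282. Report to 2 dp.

Margin = 1.282 × 3.1410 = 4.027
Interval: 63.9 ± 4.027

(59.87, 67.93)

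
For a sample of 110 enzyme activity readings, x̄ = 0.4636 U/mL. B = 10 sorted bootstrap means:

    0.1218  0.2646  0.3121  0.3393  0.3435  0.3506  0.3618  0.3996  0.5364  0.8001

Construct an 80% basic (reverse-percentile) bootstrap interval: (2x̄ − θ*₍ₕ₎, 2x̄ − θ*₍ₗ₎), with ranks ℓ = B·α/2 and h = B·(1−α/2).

(0.3908, 0.8054)

Percentile endpoints at ranks 1 and 9: θ*₍1₎ = 0.1218, θ*₍9₎ = 0.5364.
Basic interval reflects these around x̄:
  lower = 2 × 0.4636 − 0.5364 = 0.3908
  upper = 2 × 0.4636 − 0.1218 = 0.8054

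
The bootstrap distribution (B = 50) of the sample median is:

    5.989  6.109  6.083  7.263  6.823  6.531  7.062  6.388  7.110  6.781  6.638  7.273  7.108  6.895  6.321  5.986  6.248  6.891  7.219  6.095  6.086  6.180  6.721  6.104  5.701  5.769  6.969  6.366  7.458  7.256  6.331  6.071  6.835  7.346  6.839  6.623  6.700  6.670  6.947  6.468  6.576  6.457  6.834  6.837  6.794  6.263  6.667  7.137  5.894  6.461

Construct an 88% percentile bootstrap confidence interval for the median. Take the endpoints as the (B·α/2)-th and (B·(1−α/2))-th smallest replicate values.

Sorted replicates: 5.701, 5.769, 5.894, 5.986, 5.989, 6.071, 6.083, 6.086, 6.095, 6.104, 6.109, 6.180, 6.248, 6.263, 6.321, 6.331, 6.366, 6.388, 6.457, 6.461, 6.468, 6.531, 6.576, 6.623, 6.638, 6.667, 6.670, 6.700, 6.721, 6.781, 6.794, 6.823, 6.834, 6.835, 6.837, 6.839, 6.891, 6.895, 6.947, 6.969, 7.062, 7.108, 7.110, 7.137, 7.219, 7.256, 7.263, 7.273, 7.346, 7.458
α = 0.12; lower rank = 50 × 0.060 = 3; upper rank = 50 × 0.940 = 47.
The 3rd smallest replicate is 5.894; the 47th is 7.263.

(5.894, 7.263)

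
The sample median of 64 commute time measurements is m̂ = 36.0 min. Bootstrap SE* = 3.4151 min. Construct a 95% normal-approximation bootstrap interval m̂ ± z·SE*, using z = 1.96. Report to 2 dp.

(29.31, 42.69)

Margin = 1.96 × 3.4151 = 6.694
Interval: 36.0 ± 6.694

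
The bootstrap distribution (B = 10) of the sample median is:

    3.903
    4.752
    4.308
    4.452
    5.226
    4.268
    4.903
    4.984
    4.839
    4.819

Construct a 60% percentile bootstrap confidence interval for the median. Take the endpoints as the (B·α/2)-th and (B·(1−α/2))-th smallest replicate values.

(4.268, 4.903)

Sorted replicates: 3.903, 4.268, 4.308, 4.452, 4.752, 4.819, 4.839, 4.903, 4.984, 5.226
α = 0.40; lower rank = 10 × 0.200 = 2; upper rank = 10 × 0.800 = 8.
The 2nd smallest replicate is 4.268; the 8th is 4.903.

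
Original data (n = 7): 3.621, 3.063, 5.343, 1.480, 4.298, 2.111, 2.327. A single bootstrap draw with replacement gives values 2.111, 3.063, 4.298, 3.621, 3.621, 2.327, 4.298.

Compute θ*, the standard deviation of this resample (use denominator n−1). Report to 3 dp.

θ* = 0.876

Mean = 3.3341; sum of squared deviations = 4.6065
s² = 4.6065 / 6 = 0.7678
s = √0.7678 = 0.876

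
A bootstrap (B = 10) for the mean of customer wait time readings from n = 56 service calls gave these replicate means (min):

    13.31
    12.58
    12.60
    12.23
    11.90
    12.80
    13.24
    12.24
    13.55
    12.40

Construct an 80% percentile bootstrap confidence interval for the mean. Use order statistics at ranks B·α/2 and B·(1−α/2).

Sorted replicates: 11.90, 12.23, 12.24, 12.40, 12.58, 12.60, 12.80, 13.24, 13.31, 13.55
α = 0.20; lower rank = 10 × 0.100 = 1; upper rank = 10 × 0.900 = 9.
The 1st smallest replicate is 11.90; the 9th is 13.31.

(11.90, 13.31)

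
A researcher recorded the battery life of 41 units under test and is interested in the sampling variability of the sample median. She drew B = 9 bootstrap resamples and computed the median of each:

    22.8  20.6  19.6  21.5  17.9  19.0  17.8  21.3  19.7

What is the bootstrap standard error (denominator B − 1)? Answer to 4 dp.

Bootstrap SE is the standard deviation of the 9 replicate medians.
Mean of replicates: (22.8 + 20.6 + 19.6 + 21.5 + 17.9 + 19.0 + 17.8 + 21.3 + 19.7) / 9 = 180.20000 / 9 = 20.02222
Sum of squared deviations: (+2.77778)² + (+0.57778)² + (−0.42222)² + (+1.47778)² + (−2.12222)² + (−1.02222)² + (−2.22222)² + (+1.27778)² + (−0.32222)² = 22.63556
Variance = 22.63556 / 8 = 2.82944
SE* = √2.82944

SE* = 1.6821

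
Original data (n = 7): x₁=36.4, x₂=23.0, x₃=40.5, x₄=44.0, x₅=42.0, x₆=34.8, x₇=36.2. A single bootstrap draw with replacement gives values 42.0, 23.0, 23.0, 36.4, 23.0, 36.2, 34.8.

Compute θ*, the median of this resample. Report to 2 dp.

Sorted: 23.0, 23.0, 23.0, 34.8, 36.2, 36.4, 42.0
Median = middle value = 34.80

θ* = 34.80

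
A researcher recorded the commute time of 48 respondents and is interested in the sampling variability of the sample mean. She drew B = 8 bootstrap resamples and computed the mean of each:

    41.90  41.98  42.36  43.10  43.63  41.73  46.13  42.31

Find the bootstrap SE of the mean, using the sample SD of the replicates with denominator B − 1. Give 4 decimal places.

SE* = 1.4570

Bootstrap SE is the standard deviation of the 8 replicate means.
Mean of replicates: (41.90 + 41.98 + 42.36 + 43.10 + 43.63 + 41.73 + 46.13 + 42.31) / 8 = 343.14000 / 8 = 42.89250
Sum of squared deviations: (−0.99250)² + (−0.91250)² + (−0.53250)² + (+0.20750)² + (+0.73750)² + (−1.16250)² + (+3.23750)² + (−0.58250)² = 14.86035
Variance = 14.86035 / 7 = 2.12291
SE* = √2.12291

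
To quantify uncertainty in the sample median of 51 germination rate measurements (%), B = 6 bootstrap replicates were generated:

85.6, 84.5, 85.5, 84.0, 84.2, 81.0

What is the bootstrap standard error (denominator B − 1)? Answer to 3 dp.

SE* = 1.673

Bootstrap SE is the standard deviation of the 6 replicate medians.
Mean of replicates: (85.6 + 84.5 + 85.5 + 84.0 + 84.2 + 81.0) / 6 = 504.8000 / 6 = 84.1333
Sum of squared deviations: (+1.4667)² + (+0.3667)² + (+1.3667)² + (−0.1333)² + (+0.0667)² + (−3.1333)² = 13.9933
Variance = 13.9933 / 5 = 2.7987
SE* = √2.7987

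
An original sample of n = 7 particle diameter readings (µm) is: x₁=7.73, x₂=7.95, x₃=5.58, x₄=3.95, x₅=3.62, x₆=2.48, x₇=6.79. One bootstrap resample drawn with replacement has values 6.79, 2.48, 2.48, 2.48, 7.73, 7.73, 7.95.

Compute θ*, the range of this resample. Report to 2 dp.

θ* = 5.47

Range = 7.95 − 2.48 = 5.47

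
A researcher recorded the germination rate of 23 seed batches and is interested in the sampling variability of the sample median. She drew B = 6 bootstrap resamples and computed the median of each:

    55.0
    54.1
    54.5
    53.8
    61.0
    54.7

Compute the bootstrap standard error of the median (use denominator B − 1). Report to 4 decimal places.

SE* = 2.7199

Bootstrap SE is the standard deviation of the 6 replicate medians.
Mean of replicates: (55.0 + 54.1 + 54.5 + 53.8 + 61.0 + 54.7) / 6 = 333.10000 / 6 = 55.51667
Sum of squared deviations: (−0.51667)² + (−1.41667)² + (−1.01667)² + (−1.71667)² + (+5.48333)² + (−0.81667)² = 36.98833
Variance = 36.98833 / 5 = 7.39767
SE* = √7.39767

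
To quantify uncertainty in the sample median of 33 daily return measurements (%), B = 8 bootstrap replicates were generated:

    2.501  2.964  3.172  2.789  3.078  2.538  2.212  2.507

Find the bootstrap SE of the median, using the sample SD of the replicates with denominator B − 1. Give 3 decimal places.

SE* = 0.334

Bootstrap SE is the standard deviation of the 8 replicate medians.
Mean of replicates: (2.501 + 2.964 + 3.172 + 2.789 + 3.078 + 2.538 + 2.212 + 2.507) / 8 = 21.7610 / 8 = 2.7201
Sum of squared deviations: (−0.2191)² + (+0.2439)² + (+0.4519)² + (+0.0689)² + (+0.3579)² + (−0.1821)² + (−0.5081)² + (−0.2131)² = 0.7813
Variance = 0.7813 / 7 = 0.1116
SE* = √0.1116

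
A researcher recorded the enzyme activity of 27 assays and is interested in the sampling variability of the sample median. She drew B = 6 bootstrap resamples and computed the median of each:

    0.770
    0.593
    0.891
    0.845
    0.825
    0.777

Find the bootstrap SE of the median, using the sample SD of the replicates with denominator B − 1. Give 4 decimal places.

SE* = 0.1035

Bootstrap SE is the standard deviation of the 6 replicate medians.
Mean of replicates: (0.770 + 0.593 + 0.891 + 0.845 + 0.825 + 0.777) / 6 = 4.70100 / 6 = 0.78350
Sum of squared deviations: (−0.01350)² + (−0.19050)² + (+0.10750)² + (+0.06150)² + (+0.04150)² + (−0.00650)² = 0.05358
Variance = 0.05358 / 5 = 0.01072
SE* = √0.01072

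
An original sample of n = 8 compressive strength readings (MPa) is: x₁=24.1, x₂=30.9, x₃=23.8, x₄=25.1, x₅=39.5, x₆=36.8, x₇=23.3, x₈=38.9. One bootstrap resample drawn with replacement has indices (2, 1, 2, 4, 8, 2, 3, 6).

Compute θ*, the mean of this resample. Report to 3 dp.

θ* = 30.175

Resample values: 30.9, 24.1, 30.9, 25.1, 38.9, 30.9, 23.8, 36.8.
Mean = (30.9 + 24.1 + 30.9 + 25.1 + 38.9 + 30.9 + 23.8 + 36.8) / 8 = 241.40 / 8 = 30.175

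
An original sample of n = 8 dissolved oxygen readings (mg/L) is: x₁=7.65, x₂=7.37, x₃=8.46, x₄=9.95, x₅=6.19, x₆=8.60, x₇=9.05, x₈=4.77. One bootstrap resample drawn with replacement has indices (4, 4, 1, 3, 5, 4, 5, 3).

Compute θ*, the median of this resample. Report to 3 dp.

θ* = 8.460

Resample values: 9.95, 9.95, 7.65, 8.46, 6.19, 9.95, 6.19, 8.46.
Sorted: 6.19, 6.19, 7.65, 8.46, 8.46, 9.95, 9.95, 9.95
Median = average of the two middle values = 8.460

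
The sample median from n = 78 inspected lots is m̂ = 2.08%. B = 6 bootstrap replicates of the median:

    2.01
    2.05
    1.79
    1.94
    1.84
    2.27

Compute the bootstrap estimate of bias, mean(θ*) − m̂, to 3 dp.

bias = −0.097

mean(θ*) = (2.01 + 2.05 + 1.79 + 1.94 + 1.84 + 2.27) / 6 = 1.9833
bias = 1.9833 − 2.08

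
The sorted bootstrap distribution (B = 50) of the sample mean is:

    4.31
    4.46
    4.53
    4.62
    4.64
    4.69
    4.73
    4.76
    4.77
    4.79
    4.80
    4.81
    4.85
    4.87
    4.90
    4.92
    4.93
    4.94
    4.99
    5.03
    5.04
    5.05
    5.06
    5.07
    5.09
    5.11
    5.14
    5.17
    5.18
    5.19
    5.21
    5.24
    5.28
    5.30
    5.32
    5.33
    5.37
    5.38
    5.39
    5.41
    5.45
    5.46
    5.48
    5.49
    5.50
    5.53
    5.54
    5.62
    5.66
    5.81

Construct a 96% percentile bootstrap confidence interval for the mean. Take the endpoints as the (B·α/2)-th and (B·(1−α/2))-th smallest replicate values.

α = 0.04; lower rank = 50 × 0.020 = 1; upper rank = 50 × 0.980 = 49.
The 1st smallest replicate is 4.31; the 49th is 5.66.

(4.31, 5.66)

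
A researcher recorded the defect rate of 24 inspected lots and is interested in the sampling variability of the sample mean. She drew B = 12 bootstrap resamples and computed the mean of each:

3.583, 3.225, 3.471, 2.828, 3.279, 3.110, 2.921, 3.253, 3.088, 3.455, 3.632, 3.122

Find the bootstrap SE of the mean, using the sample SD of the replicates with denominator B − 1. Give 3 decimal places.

SE* = 0.252

Bootstrap SE is the standard deviation of the 12 replicate means.
Mean of replicates: (3.583 + 3.225 + 3.471 + 2.828 + 3.279 + 3.110 + 2.921 + 3.253 + 3.088 + 3.455 + 3.632 + 3.122) / 12 = 38.9670 / 12 = 3.2472
Sum of squared deviations: (+0.3358)² + (−0.0222)² + (+0.2238)² + (−0.4192)² + (+0.0318)² + (−0.1372)² + (−0.3262)² + (+0.0058)² + (−0.1592)² + (+0.2078)² + (+0.3848)² + (−0.1252)² = 0.6976
Variance = 0.6976 / 11 = 0.0634
SE* = √0.0634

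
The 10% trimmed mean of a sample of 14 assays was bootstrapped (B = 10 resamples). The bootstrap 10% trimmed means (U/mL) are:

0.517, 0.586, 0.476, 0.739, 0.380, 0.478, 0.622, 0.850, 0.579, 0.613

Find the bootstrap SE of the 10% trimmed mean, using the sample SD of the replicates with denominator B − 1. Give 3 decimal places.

SE* = 0.136

Bootstrap SE is the standard deviation of the 10 replicate 10% trimmed means.
Mean of replicates: (0.517 + 0.586 + 0.476 + 0.739 + 0.380 + 0.478 + 0.622 + 0.850 + 0.579 + 0.613) / 10 = 5.8400 / 10 = 0.5840
Sum of squared deviations: (−0.0670)² + (+0.0020)² + (−0.1080)² + (+0.1550)² + (−0.2040)² + (−0.1060)² + (+0.0380)² + (+0.2660)² + (−0.0050)² + (+0.0290)² = 0.1661
Variance = 0.1661 / 9 = 0.0185
SE* = √0.0185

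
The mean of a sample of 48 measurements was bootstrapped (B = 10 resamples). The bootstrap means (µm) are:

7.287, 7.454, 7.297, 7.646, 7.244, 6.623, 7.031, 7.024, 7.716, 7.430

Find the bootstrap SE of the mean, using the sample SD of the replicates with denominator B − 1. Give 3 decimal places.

SE* = 0.323

Bootstrap SE is the standard deviation of the 10 replicate means.
Mean of replicates: (7.287 + 7.454 + 7.297 + 7.646 + 7.244 + 6.623 + 7.031 + 7.024 + 7.716 + 7.430) / 10 = 72.7520 / 10 = 7.2752
Sum of squared deviations: (+0.0118)² + (+0.1788)² + (+0.0218)² + (+0.3708)² + (−0.0312)² + (−0.6522)² + (−0.2442)² + (−0.2512)² + (+0.4408)² + (+0.1548)² = 0.9374
Variance = 0.9374 / 9 = 0.1042
SE* = √0.1042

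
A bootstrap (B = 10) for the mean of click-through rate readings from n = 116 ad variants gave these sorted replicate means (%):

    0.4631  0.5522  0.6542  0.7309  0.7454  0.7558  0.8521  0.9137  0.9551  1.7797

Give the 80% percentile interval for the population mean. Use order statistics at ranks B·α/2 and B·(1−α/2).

(0.4631, 0.9551)

α = 0.20; lower rank = 10 × 0.100 = 1; upper rank = 10 × 0.900 = 9.
The 1st smallest replicate is 0.4631; the 9th is 0.9551.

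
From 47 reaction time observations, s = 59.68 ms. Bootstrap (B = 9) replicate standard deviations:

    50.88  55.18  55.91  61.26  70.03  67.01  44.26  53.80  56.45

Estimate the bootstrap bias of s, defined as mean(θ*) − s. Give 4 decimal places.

mean(θ*) = (50.88 + 55.18 + 55.91 + 61.26 + 70.03 + 67.01 + 44.26 + 53.80 + 56.45) / 9 = 57.19778
bias = 57.19778 − 59.68

bias = −2.4822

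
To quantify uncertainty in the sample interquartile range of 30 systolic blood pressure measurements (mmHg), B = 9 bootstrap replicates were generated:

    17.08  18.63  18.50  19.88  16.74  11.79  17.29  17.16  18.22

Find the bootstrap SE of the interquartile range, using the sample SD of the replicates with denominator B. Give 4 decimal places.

SE* = 2.1457

Bootstrap SE is the standard deviation of the 9 replicate interquartile ranges.
Mean of replicates: (17.08 + 18.63 + 18.50 + 19.88 + 16.74 + 11.79 + 17.29 + 17.16 + 18.22) / 9 = 155.29000 / 9 = 17.25444
Sum of squared deviations: (−0.17444)² + (+1.37556)² + (+1.24556)² + (+2.62556)² + (−0.51444)² + (−5.46444)² + (+0.03556)² + (−0.09444)² + (+0.96556)² = 41.43482
Variance = 41.43482 / 9 = 4.60387
SE* = √4.60387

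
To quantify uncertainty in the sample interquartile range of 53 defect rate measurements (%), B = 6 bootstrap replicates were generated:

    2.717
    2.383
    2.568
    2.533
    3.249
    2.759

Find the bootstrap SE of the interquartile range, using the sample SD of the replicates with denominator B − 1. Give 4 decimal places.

Bootstrap SE is the standard deviation of the 6 replicate interquartile ranges.
Mean of replicates: (2.717 + 2.383 + 2.568 + 2.533 + 3.249 + 2.759) / 6 = 16.20900 / 6 = 2.70150
Sum of squared deviations: (+0.01550)² + (−0.31850)² + (−0.13350)² + (−0.16850)² + (+0.54750)² + (+0.05750)² = 0.45096
Variance = 0.45096 / 5 = 0.09019
SE* = √0.09019

SE* = 0.3003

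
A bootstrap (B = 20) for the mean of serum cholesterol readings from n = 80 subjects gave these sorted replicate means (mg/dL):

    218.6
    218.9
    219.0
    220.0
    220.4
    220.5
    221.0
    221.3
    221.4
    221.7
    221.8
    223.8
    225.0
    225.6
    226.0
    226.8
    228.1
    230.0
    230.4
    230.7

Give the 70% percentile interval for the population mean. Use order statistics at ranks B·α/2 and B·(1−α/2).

α = 0.30; lower rank = 20 × 0.150 = 3; upper rank = 20 × 0.850 = 17.
The 3rd smallest replicate is 219.0; the 17th is 228.1.

(219.0, 228.1)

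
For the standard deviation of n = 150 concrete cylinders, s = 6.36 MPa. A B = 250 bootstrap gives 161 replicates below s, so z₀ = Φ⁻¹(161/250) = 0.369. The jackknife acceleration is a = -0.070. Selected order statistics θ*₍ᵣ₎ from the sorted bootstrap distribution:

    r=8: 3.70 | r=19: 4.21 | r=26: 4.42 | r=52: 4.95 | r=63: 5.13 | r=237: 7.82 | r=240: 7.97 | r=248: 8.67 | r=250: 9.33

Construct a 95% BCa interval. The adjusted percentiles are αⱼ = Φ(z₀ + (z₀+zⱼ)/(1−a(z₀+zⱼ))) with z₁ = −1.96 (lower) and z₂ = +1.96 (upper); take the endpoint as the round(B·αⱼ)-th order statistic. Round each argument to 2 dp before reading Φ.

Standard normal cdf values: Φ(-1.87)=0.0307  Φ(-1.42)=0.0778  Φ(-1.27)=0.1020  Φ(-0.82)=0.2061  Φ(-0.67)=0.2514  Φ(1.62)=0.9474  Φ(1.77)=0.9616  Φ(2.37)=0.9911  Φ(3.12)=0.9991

Lower: z₀ + z₁ = 0.369 + (-1.960) = -1.591; 1 − a(z₀+z₁) = 1 − (-0.070)(-1.591) = 0.8886; argument = 0.369 + (-1.591)/0.8886 = -1.4214 → -1.42.
α₁ = Φ(-1.42) = 0.0778; rank = round(250 × 0.0778) = 19; θ*₍19₎ = 4.21.
Upper: z₀ + z₂ = 2.329; 1 − a(z₀+z₂) = 1.1630; argument = 2.3715 → 2.37; α₂ = 0.9911; rank = 248; θ*₍248₎ = 8.67.

(4.21, 8.67)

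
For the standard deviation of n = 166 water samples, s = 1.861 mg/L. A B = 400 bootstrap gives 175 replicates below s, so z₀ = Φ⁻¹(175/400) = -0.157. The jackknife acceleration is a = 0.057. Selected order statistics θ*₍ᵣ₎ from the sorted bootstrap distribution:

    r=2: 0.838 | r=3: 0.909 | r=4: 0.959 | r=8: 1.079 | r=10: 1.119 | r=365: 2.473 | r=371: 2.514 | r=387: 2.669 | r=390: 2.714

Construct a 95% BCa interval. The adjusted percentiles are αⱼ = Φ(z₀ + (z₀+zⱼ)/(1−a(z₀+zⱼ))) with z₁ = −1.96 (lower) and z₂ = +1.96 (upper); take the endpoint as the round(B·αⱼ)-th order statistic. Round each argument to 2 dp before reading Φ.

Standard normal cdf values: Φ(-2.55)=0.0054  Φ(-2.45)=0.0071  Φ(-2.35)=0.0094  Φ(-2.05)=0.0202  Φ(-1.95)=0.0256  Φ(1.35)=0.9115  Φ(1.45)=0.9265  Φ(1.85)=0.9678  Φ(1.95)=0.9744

Lower: z₀ + z₁ = -0.157 + (-1.960) = -2.117; 1 − a(z₀+z₁) = 1 − (0.057)(-2.117) = 1.1207; argument = -0.157 + (-2.117)/1.1207 = -2.0461 → -2.05.
α₁ = Φ(-2.05) = 0.0202; rank = round(400 × 0.0202) = 8; θ*₍8₎ = 1.079.
Upper: z₀ + z₂ = 1.803; 1 − a(z₀+z₂) = 0.8972; argument = 1.8525 → 1.85; α₂ = 0.9678; rank = 387; θ*₍387₎ = 2.669.

(1.079, 2.669)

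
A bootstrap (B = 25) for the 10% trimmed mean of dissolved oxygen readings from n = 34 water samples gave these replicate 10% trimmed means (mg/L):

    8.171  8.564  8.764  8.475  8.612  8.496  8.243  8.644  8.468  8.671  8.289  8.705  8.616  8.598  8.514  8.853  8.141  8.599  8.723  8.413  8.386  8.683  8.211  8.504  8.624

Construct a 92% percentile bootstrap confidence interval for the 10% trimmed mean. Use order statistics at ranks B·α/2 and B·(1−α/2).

Sorted replicates: 8.141, 8.171, 8.211, 8.243, 8.289, 8.386, 8.413, 8.468, 8.475, 8.496, 8.504, 8.514, 8.564, 8.598, 8.599, 8.612, 8.616, 8.624, 8.644, 8.671, 8.683, 8.705, 8.723, 8.764, 8.853
α = 0.08; lower rank = 25 × 0.040 = 1; upper rank = 25 × 0.960 = 24.
The 1st smallest replicate is 8.141; the 24th is 8.764.

(8.141, 8.764)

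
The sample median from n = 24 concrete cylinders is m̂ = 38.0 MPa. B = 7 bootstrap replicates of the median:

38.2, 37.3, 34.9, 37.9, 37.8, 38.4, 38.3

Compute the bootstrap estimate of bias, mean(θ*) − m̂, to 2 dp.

mean(θ*) = (38.2 + 37.3 + 34.9 + 37.9 + 37.8 + 38.4 + 38.3) / 7 = 37.543
bias = 37.543 − 38.0

bias = −0.46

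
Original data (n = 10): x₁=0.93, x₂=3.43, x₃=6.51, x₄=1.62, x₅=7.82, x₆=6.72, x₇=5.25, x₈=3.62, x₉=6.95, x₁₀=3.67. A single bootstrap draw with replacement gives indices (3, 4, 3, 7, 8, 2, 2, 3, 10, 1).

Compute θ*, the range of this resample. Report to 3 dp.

Resample values: 6.51, 1.62, 6.51, 5.25, 3.62, 3.43, 3.43, 6.51, 3.67, 0.93.
Range = 6.51 − 0.93 = 5.580

θ* = 5.580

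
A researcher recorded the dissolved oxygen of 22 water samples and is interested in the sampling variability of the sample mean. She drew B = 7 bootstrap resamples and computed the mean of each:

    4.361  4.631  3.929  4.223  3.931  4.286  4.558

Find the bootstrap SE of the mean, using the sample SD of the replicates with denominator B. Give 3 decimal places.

SE* = 0.255

Bootstrap SE is the standard deviation of the 7 replicate means.
Mean of replicates: (4.361 + 4.631 + 3.929 + 4.223 + 3.931 + 4.286 + 4.558) / 7 = 29.9190 / 7 = 4.2741
Sum of squared deviations: (+0.0869)² + (+0.3569)² + (−0.3451)² + (−0.0511)² + (−0.3431)² + (+0.0119)² + (+0.2839)² = 0.4551
Variance = 0.4551 / 7 = 0.0650
SE* = √0.0650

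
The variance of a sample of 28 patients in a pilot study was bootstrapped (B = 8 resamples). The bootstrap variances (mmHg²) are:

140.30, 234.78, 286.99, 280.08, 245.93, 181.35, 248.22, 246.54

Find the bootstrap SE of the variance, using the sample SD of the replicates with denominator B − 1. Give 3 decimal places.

SE* = 49.248

Bootstrap SE is the standard deviation of the 8 replicate variances.
Mean of replicates: (140.30 + 234.78 + 286.99 + 280.08 + 245.93 + 181.35 + 248.22 + 246.54) / 8 = 1864.1900 / 8 = 233.0238
Sum of squared deviations: (−92.7237)² + (+1.7562)² + (+53.9663)² + (+47.0562)² + (+12.9062)² + (−51.6738)² + (+15.1962)² + (+13.5162)² = 16977.7878
Variance = 16977.7878 / 7 = 2425.3983
SE* = √2425.3983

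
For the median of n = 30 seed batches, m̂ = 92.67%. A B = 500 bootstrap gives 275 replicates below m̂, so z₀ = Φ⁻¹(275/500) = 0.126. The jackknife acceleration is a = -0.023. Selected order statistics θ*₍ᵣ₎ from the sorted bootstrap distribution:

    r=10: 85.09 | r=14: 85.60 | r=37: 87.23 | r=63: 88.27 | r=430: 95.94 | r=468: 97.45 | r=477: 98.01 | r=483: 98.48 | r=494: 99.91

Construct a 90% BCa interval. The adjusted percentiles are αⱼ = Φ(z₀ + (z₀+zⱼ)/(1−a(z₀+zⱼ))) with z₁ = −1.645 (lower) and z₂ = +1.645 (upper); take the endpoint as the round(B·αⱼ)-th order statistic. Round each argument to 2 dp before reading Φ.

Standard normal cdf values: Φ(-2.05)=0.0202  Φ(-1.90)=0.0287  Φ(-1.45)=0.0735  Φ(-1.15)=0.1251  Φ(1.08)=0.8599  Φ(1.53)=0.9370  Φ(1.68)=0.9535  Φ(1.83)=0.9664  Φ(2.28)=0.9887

(87.23, 98.48)

Lower: z₀ + z₁ = 0.126 + (-1.645) = -1.519; 1 − a(z₀+z₁) = 1 − (-0.023)(-1.519) = 0.9651; argument = 0.126 + (-1.519)/0.9651 = -1.4480 → -1.45.
α₁ = Φ(-1.45) = 0.0735; rank = round(500 × 0.0735) = 37; θ*₍37₎ = 87.23.
Upper: z₀ + z₂ = 1.771; 1 − a(z₀+z₂) = 1.0407; argument = 1.8277 → 1.83; α₂ = 0.9664; rank = 483; θ*₍483₎ = 98.48.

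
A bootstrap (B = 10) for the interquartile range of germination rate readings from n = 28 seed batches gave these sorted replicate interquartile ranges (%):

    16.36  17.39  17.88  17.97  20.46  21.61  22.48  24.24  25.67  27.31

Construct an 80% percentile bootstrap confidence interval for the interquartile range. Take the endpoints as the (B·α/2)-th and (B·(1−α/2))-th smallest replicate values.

α = 0.20; lower rank = 10 × 0.100 = 1; upper rank = 10 × 0.900 = 9.
The 1st smallest replicate is 16.36; the 9th is 25.67.

(16.36, 25.67)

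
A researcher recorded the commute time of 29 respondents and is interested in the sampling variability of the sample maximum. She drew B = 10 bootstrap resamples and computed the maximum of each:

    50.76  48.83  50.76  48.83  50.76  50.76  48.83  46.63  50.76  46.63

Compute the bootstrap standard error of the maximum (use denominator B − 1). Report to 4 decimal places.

SE* = 1.6848

Bootstrap SE is the standard deviation of the 10 replicate maximums.
Mean of replicates: (50.76 + 48.83 + 50.76 + 48.83 + 50.76 + 50.76 + 48.83 + 46.63 + 50.76 + 46.63) / 10 = 493.55000 / 10 = 49.35500
Sum of squared deviations: (+1.40500)² + (−0.52500)² + (+1.40500)² + (−0.52500)² + (+1.40500)² + (+1.40500)² + (−0.52500)² + (−2.72500)² + (+1.40500)² + (−2.72500)² = 25.54825
Variance = 25.54825 / 9 = 2.83869
SE* = √2.83869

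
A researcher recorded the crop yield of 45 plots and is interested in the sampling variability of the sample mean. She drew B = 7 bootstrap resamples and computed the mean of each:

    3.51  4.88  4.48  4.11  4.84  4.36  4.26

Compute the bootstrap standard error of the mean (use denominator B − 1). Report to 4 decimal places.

Bootstrap SE is the standard deviation of the 7 replicate means.
Mean of replicates: (3.51 + 4.88 + 4.48 + 4.11 + 4.84 + 4.36 + 4.26) / 7 = 30.44000 / 7 = 4.34857
Sum of squared deviations: (−0.83857)² + (+0.53143)² + (+0.13143)² + (−0.23857)² + (+0.49143)² + (+0.01143)² + (−0.08857)² = 1.30929
Variance = 1.30929 / 6 = 0.21821
SE* = √0.21821

SE* = 0.4671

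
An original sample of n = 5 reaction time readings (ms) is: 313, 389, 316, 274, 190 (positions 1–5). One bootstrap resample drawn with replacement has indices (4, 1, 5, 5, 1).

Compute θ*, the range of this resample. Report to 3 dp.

θ* = 123.000

Resample values: 274, 313, 190, 190, 313.
Range = 313 − 190 = 123.000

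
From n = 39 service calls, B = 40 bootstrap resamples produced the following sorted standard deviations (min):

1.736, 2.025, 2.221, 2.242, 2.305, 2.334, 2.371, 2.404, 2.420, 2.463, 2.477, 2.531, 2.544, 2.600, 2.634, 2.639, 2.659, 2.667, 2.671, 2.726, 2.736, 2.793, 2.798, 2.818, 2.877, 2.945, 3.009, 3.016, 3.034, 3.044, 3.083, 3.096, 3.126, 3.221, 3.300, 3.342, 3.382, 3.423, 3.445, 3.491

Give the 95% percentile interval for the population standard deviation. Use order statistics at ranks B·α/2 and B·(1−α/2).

α = 0.05; lower rank = 40 × 0.025 = 1; upper rank = 40 × 0.975 = 39.
The 1st smallest replicate is 1.736; the 39th is 3.445.

(1.736, 3.445)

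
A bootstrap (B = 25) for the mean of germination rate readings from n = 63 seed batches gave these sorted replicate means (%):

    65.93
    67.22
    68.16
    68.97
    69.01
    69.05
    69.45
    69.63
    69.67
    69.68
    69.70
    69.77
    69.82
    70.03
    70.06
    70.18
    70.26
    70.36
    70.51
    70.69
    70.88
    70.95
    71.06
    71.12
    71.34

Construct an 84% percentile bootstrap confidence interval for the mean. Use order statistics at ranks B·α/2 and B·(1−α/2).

(67.22, 71.06)

α = 0.16; lower rank = 25 × 0.080 = 2; upper rank = 25 × 0.920 = 23.
The 2nd smallest replicate is 67.22; the 23rd is 71.06.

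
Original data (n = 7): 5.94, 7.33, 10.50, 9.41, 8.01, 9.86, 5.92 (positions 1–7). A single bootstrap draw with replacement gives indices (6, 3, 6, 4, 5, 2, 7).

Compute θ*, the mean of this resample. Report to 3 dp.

θ* = 8.699

Resample values: 9.86, 10.50, 9.86, 9.41, 8.01, 7.33, 5.92.
Mean = (9.86 + 10.50 + 9.86 + 9.41 + 8.01 + 7.33 + 5.92) / 7 = 60.890 / 7 = 8.699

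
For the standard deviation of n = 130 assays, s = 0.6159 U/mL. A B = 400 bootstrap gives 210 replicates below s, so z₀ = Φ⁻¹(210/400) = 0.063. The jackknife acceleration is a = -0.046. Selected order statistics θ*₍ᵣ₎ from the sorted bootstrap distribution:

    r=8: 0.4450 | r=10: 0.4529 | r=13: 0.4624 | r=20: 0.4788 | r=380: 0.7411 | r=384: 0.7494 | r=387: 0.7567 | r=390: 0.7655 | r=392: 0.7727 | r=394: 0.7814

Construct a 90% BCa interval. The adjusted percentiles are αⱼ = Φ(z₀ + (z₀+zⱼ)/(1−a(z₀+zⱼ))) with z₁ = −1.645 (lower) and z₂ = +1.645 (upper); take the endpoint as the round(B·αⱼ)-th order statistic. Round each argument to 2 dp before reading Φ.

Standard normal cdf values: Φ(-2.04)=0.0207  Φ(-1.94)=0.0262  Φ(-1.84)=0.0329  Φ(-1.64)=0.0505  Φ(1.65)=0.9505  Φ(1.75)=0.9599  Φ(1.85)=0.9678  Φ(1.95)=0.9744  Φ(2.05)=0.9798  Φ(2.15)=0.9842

(0.4788, 0.7411)

Lower: z₀ + z₁ = 0.063 + (-1.645) = -1.582; 1 − a(z₀+z₁) = 1 − (-0.046)(-1.582) = 0.9272; argument = 0.063 + (-1.582)/0.9272 = -1.6432 → -1.64.
α₁ = Φ(-1.64) = 0.0505; rank = round(400 × 0.0505) = 20; θ*₍20₎ = 0.4788.
Upper: z₀ + z₂ = 1.708; 1 − a(z₀+z₂) = 1.0786; argument = 1.6466 → 1.65; α₂ = 0.9505; rank = 380; θ*₍380₎ = 0.7411.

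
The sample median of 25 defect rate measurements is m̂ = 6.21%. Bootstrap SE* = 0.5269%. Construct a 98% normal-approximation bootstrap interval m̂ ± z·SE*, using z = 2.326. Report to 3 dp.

(4.984, 7.436)

Margin = 2.326 × 0.5269 = 1.2256
Interval: 6.21 ± 1.2256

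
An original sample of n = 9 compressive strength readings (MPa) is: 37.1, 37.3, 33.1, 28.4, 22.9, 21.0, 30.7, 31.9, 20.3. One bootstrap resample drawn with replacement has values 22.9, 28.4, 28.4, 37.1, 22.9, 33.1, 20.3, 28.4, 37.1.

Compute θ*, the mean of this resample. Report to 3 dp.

θ* = 28.733

Mean = (22.9 + 28.4 + 28.4 + 37.1 + 22.9 + 33.1 + 20.3 + 28.4 + 37.1) / 9 = 258.60 / 9 = 28.733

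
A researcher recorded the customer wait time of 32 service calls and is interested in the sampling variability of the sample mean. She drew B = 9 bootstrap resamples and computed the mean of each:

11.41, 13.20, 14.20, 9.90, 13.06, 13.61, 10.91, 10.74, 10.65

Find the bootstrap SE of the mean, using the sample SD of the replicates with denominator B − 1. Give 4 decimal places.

Bootstrap SE is the standard deviation of the 9 replicate means.
Mean of replicates: (11.41 + 13.20 + 14.20 + 9.90 + 13.06 + 13.61 + 10.91 + 10.74 + 10.65) / 9 = 107.68000 / 9 = 11.96444
Sum of squared deviations: (−0.55444)² + (+1.23556)² + (+2.23556)² + (−2.06444)² + (+1.09556)² + (+1.64556)² + (−1.05444)² + (−1.22444)² + (−1.31444)² = 19.34062
Variance = 19.34062 / 8 = 2.41758
SE* = √2.41758

SE* = 1.5549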